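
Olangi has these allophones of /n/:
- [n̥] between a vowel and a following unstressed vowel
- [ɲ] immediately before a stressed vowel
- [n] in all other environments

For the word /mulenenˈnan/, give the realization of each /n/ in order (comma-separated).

Occurrence 1 (position 5): between a vowel and a following unstressed vowel → [n̥].
Occurrence 2 (position 7): no conditioning environment matches → elsewhere allophone [n].
Occurrence 3 (position 8): immediately before a stressed vowel → [ɲ].
Occurrence 4 (position 10): no conditioning environment matches → elsewhere allophone [n].

[n̥], [n], [ɲ], [n]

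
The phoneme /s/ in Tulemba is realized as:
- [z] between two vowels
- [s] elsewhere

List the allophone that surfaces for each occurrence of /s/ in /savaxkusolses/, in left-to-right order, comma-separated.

Occurrence 1 (position 1): no conditioning environment matches → elsewhere allophone [s].
Occurrence 2 (position 8): between two vowels → [z].
Occurrence 3 (position 11): no conditioning environment matches → elsewhere allophone [s].
Occurrence 4 (position 13): no conditioning environment matches → elsewhere allophone [s].

[s], [z], [s], [s]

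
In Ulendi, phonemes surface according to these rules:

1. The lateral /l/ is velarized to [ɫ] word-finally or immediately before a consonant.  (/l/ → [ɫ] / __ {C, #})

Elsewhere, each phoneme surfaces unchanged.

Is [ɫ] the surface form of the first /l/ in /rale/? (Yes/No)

/l/ (between /a/ and /e/): rule 1 targets it, but not word-finally or immediately before a consonant → unchanged [l].
The actual realization is [l], not [ɫ].

No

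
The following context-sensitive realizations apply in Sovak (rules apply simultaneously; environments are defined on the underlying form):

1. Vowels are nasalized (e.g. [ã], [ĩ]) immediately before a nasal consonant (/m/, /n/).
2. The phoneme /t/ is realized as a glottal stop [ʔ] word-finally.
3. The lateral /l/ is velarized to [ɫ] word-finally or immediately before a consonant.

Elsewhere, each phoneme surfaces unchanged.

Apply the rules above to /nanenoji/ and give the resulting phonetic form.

[nãnẽnoji]

/n/ — not in any rule's target class → [n].
/a/ (between /n/ and /n/) occurs before a nasal consonant → [ã] by rule 1.
/n/ stays [n].
/e/ (between /n/ and /n/) occurs before a nasal consonant → [ẽ] by rule 1.
/n/ stays [n].
/o/ (between /n/ and /j/) is in the target of rule 1 but the environment (before a nasal consonant) is not met → [o].
/j/ (between /o/ and /i/): no rule targets it → [j].
/i/ — word-final; rule 1 does not apply here → [i].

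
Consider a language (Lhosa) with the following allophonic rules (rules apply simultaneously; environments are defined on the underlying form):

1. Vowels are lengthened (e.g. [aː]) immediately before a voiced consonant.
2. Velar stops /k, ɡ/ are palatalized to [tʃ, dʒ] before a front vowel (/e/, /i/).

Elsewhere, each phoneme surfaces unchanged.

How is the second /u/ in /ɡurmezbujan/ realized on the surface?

[uː]

/u/ meets the environment for rule 1 (before a voiced consonant) → [uː].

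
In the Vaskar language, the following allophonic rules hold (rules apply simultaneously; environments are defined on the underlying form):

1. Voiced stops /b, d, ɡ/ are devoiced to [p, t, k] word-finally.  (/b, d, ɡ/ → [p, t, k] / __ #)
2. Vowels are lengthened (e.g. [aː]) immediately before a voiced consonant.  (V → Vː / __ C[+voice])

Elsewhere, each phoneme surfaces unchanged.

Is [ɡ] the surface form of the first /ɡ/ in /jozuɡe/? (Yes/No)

Yes

/ɡ/ (between /u/ and /e/) fails the environment for rule 1, so it stays [ɡ].
The actual realization is [ɡ], which matches [ɡ].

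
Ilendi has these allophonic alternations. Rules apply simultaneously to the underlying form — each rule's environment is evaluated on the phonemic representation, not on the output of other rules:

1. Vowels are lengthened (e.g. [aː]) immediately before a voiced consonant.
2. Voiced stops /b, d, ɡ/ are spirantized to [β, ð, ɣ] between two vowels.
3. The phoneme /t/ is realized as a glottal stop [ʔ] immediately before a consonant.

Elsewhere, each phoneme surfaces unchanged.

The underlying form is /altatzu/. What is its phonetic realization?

[aːltaʔzu]

/a/ meets the environment for rule 1 (before a voiced consonant) → [aː].
/t/ — between /l/ and /a/; rule 3 does not apply here → [t].
/a/ (between /t/ and /t/) is in the target of rule 1 but the environment (before a voiced consonant) is not met → [a].
Rule 3 applies to /t/ (between /a/ and /z/: immediately before a consonant) → [ʔ].
/u/ (word-final) fails the environment for rule 1, so it stays [u].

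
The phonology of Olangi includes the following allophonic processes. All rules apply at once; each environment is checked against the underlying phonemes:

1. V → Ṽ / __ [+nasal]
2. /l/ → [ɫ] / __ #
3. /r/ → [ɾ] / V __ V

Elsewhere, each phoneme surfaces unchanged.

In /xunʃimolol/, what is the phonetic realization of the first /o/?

/o/ (between /m/ and /l/) fails the environment for rule 1, so it stays [o].

[o]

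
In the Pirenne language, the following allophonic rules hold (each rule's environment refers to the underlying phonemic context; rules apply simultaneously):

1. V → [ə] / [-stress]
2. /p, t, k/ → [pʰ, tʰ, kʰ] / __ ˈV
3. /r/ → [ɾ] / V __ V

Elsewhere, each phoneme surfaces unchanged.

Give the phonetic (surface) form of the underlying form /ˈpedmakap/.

[ˈpʰedməkəp]

/p/ meets the environment for rule 2 (immediately before a stressed vowel) → [pʰ].
/e/ — between /p/ and /d/; rule 1 does not apply here → [e].
/a/ (between /m/ and /k/) occurs in an unstressed syllable → [ə] by rule 1.
/k/ — between /a/ and /a/; rule 2 does not apply here → [k].
/a/ (between /k/ and /p/) occurs in an unstressed syllable → [ə] by rule 1.
/p/ (word-final): rule 2 targets it, but not immediately before a stressed vowel → unchanged [p].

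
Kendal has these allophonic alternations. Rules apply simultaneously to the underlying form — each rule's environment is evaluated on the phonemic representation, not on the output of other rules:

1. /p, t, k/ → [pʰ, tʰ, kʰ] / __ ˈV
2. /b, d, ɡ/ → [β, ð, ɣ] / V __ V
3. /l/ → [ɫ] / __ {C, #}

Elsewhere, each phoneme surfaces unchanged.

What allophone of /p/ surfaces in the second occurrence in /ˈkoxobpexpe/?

[p]

/p/ (between /x/ and /e/) fails the environment for rule 1, so it stays [p].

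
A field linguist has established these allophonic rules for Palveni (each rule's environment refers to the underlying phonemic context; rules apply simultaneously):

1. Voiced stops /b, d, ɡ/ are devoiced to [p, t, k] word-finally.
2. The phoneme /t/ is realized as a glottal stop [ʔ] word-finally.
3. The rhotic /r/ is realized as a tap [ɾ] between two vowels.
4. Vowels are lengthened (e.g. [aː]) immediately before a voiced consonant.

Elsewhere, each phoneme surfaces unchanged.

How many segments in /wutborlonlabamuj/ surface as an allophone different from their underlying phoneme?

Segments that undergo a rule: /o/ → [oː] (rule 4); /o/ → [oː] (rule 4); /a/ → [aː] (rule 4); /a/ → [aː] (rule 4); /u/ → [uː] (rule 4).
All other segments surface unchanged.

5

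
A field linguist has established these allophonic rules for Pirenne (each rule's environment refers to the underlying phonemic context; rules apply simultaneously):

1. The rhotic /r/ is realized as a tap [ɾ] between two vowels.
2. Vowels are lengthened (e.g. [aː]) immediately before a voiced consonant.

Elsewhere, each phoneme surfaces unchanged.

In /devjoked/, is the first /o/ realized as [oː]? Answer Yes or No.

/o/ (between /j/ and /k/) fails the environment for rule 2, so it stays [o].
The actual realization is [o], not [oː].

No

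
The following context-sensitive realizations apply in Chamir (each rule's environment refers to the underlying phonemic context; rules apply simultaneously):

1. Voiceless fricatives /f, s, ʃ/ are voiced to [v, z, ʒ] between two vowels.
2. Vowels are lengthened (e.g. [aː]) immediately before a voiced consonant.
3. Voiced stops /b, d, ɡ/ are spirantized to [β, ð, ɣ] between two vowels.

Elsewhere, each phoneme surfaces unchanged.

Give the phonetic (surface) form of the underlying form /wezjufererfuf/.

/w/ (word-initial): no rule targets it → [w].
/e/ meets the environment for rule 2 (before a voiced consonant) → [eː].
/z/ stays [z].
/j/ (between /z/ and /u/): no rule targets it → [j].
/u/ (between /j/ and /f/): rule 2 targets it, but not before a voiced consonant → unchanged [u].
Rule 1 applies to /f/ (between /u/ and /e/: between two vowels) → [v].
/e/ (between /f/ and /r/): before a voiced consonant, so rule 2 applies → [eː].
/r/ — not in any rule's target class → [r].
/e/ — between /r/ and /r/, before a voiced consonant — surfaces as [eː] (rule 2).
/r/ (between /e/ and /f/) is unaffected → [r].
/f/ (between /r/ and /u/) fails the environment for rule 1, so it stays [f].
/u/ (between /f/ and /f/) is in the target of rule 2 but the environment (before a voiced consonant) is not met → [u].
/f/ (word-final): rule 1 targets it, but not between two vowels → unchanged [f].

[weːzjuveːreːrfuf]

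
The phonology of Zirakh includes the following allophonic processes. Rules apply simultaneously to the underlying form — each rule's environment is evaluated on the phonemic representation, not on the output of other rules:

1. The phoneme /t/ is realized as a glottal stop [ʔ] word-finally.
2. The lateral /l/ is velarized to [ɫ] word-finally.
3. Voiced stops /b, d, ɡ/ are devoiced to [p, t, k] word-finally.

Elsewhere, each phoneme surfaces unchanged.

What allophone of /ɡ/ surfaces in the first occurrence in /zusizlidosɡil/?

/ɡ/ (between /s/ and /i/) fails the environment for rule 3, so it stays [ɡ].

[ɡ]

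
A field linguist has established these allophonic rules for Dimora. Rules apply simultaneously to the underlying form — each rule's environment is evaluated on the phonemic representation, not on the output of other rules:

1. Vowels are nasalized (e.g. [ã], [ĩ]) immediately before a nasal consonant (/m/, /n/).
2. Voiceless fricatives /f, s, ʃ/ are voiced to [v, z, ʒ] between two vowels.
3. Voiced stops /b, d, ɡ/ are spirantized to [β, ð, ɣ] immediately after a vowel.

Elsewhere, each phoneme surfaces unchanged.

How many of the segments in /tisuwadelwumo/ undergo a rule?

3

Segments that undergo a rule: /s/ → [z] (rule 2); /d/ → [ð] (rule 3); /u/ → [ũ] (rule 1).
All other segments surface unchanged.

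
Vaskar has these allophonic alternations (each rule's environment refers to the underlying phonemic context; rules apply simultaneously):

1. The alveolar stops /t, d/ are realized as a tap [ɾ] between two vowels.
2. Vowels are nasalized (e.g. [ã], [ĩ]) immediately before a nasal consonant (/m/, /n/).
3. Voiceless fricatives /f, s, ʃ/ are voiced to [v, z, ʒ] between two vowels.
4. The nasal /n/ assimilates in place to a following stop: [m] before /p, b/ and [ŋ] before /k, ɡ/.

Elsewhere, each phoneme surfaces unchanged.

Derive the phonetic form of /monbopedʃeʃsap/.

Rule 2 applies to /o/ (between /m/ and /n/: before a nasal consonant) → [õ].
Rule 4 applies to /n/ (between /o/ and /b/: before a labial or velar stop) → [m].
/o/ (between /b/ and /p/): rule 2 targets it, but not before a nasal consonant → unchanged [o].
/e/ (between /p/ and /d/): rule 2 targets it, but not before a nasal consonant → unchanged [e].
/d/ (between /e/ and /ʃ/) is in the target of rule 1 but the environment (between two vowels) is not met → [d].
/ʃ/ (between /d/ and /e/): rule 3 targets it, but not between two vowels → unchanged [ʃ].
/e/ (between /ʃ/ and /ʃ/) is in the target of rule 2 but the environment (before a nasal consonant) is not met → [e].
/ʃ/ — between /e/ and /s/; rule 3 does not apply here → [ʃ].
/s/ (between /ʃ/ and /a/) is in the target of rule 3 but the environment (between two vowels) is not met → [s].
/a/ — between /s/ and /p/; rule 2 does not apply here → [a].

[mõmbopedʃeʃsap]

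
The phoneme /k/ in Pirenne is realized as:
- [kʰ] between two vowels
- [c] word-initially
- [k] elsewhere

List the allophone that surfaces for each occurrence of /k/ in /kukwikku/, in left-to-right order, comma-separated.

Occurrence 1 (position 1): word-initially → [c].
Occurrence 2 (position 3): no conditioning environment matches → elsewhere allophone [k].
Occurrence 3 (position 6): no conditioning environment matches → elsewhere allophone [k].
Occurrence 4 (position 7): no conditioning environment matches → elsewhere allophone [k].

[c], [k], [k], [k]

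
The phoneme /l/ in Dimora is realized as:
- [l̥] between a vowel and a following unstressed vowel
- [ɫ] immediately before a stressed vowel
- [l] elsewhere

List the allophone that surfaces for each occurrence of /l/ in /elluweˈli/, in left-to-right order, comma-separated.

[l], [l], [ɫ]

Occurrence 1 (position 2): no conditioning environment matches → elsewhere allophone [l].
Occurrence 2 (position 3): no conditioning environment matches → elsewhere allophone [l].
Occurrence 3 (position 7): immediately before a stressed vowel → [ɫ].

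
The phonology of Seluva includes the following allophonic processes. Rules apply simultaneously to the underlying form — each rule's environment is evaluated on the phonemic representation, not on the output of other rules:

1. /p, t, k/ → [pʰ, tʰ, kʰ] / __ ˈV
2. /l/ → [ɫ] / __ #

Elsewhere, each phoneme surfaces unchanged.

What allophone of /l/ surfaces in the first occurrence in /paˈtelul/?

[l]

/l/ (between /e/ and /u/) is in the target of rule 2 but the environment (word-finally) is not met → [l].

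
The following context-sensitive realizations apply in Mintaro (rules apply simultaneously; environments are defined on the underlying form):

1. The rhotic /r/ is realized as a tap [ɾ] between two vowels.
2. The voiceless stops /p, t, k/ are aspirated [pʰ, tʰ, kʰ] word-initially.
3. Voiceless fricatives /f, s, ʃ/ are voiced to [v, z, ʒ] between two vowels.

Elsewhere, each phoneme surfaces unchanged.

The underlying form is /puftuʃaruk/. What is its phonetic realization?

Rule 2 applies to /p/ (word-initial: word-initially) → [pʰ].
/u/ stays [u].
/f/ (between /u/ and /t/) fails the environment for rule 3, so it stays [f].
/t/ — between /f/ and /u/; rule 2 does not apply here → [t].
/u/ stays [u].
/ʃ/ meets the environment for rule 3 (between two vowels) → [ʒ].
/a/ — not in any rule's target class → [a].
Rule 1 applies to /r/ (between /a/ and /u/: between two vowels) → [ɾ].
/u/ (between /r/ and /k/): no rule targets it → [u].
/k/ — word-final; rule 2 does not apply here → [k].

[pʰuftuʒaɾuk]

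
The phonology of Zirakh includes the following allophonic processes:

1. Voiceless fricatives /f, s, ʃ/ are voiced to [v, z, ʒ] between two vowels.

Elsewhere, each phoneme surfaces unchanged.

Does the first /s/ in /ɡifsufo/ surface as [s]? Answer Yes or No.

/s/ (between /f/ and /u/) fails the environment for rule 1, so it stays [s].
The actual realization is [s], which matches [s].

Yes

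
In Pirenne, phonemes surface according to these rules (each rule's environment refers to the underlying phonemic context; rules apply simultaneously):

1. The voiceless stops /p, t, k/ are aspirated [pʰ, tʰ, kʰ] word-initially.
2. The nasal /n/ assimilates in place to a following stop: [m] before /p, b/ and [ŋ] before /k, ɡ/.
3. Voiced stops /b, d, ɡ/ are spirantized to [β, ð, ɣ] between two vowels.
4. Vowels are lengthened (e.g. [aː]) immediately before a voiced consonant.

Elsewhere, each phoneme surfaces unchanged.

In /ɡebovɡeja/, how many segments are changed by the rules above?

4

Segments that undergo a rule: /e/ → [eː] (rule 4); /b/ → [β] (rule 3); /o/ → [oː] (rule 4); /e/ → [eː] (rule 4).
All other segments surface unchanged.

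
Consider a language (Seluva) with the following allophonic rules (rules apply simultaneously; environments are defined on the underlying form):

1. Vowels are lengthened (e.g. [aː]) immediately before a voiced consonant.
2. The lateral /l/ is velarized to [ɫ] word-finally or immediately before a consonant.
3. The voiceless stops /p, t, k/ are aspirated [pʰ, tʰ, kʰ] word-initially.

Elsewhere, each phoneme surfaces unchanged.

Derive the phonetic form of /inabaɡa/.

[iːnaːbaːɡa]

/i/ — word-initial, before a voiced consonant — surfaces as [iː] (rule 1).
/n/ stays [n].
/a/ (between /n/ and /b/) occurs before a voiced consonant → [aː] by rule 1.
/b/ stays [b].
/a/ (between /b/ and /ɡ/) occurs before a voiced consonant → [aː] by rule 1.
/ɡ/ stays [ɡ].
/a/ — word-final; rule 1 does not apply here → [a].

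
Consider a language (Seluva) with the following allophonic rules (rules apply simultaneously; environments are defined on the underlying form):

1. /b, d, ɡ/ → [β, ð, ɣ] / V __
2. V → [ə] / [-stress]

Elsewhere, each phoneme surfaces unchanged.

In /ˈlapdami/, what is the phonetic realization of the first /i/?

[ə]

/i/ meets the environment for rule 2 (in an unstressed syllable) → [ə].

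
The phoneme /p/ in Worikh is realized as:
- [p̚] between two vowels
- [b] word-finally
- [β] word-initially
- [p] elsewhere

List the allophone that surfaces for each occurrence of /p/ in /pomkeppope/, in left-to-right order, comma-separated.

Occurrence 1 (position 1): word-initially → [β].
Occurrence 2 (position 6): no conditioning environment matches → elsewhere allophone [p].
Occurrence 3 (position 7): no conditioning environment matches → elsewhere allophone [p].
Occurrence 4 (position 9): between two vowels → [p̚].

[β], [p], [p], [p̚]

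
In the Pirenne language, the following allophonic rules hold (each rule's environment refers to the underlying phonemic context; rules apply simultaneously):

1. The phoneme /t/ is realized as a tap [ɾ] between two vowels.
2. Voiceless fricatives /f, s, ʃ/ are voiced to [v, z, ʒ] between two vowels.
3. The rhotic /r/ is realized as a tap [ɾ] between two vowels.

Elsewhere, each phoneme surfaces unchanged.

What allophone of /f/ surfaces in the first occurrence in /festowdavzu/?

[f]

/f/ — word-initial; rule 2 does not apply here → [f].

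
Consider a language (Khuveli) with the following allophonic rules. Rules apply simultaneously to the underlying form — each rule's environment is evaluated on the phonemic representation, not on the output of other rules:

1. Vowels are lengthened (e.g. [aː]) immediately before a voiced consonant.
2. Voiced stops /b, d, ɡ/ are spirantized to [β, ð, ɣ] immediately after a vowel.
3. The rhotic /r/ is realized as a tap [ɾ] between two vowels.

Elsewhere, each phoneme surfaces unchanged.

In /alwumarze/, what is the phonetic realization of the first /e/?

[e]

/e/ — word-final; rule 1 does not apply here → [e].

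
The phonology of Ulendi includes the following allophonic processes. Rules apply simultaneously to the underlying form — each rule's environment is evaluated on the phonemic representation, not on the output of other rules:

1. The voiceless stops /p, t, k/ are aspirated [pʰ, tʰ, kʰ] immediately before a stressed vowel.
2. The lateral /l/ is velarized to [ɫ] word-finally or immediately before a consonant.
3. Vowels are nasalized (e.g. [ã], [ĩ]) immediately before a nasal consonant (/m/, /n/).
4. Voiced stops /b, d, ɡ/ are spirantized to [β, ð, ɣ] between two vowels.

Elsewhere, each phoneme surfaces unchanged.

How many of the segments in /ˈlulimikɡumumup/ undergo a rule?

3

Segments that undergo a rule: /i/ → [ĩ] (rule 3); /u/ → [ũ] (rule 3); /u/ → [ũ] (rule 3).
All other segments surface unchanged.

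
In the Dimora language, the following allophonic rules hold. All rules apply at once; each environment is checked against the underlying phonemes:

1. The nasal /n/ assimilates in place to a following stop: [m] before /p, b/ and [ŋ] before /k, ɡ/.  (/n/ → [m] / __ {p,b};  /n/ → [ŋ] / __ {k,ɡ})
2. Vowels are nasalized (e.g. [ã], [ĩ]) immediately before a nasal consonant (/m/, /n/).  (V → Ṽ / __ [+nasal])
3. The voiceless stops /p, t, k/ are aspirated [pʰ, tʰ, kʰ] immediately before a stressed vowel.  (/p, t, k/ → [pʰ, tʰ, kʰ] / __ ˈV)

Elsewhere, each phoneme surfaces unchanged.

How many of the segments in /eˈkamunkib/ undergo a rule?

Segments that undergo a rule: /k/ → [kʰ] (rule 3); /a/ → [ã] (rule 2); /u/ → [ũ] (rule 2); /n/ → [ŋ] (rule 1).
All other segments surface unchanged.

4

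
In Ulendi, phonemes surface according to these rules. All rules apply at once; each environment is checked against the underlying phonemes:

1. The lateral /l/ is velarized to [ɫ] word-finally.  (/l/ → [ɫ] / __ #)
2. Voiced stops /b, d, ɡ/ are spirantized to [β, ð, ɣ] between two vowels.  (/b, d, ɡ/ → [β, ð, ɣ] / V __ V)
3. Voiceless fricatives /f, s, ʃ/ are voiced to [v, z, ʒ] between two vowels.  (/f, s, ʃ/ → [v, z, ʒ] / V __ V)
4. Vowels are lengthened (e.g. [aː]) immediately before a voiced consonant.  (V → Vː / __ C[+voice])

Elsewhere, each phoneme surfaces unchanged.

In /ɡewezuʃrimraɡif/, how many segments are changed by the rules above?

Segments that undergo a rule: /e/ → [eː] (rule 4); /e/ → [eː] (rule 4); /i/ → [iː] (rule 4); /a/ → [aː] (rule 4); /ɡ/ → [ɣ] (rule 2).
All other segments surface unchanged.

5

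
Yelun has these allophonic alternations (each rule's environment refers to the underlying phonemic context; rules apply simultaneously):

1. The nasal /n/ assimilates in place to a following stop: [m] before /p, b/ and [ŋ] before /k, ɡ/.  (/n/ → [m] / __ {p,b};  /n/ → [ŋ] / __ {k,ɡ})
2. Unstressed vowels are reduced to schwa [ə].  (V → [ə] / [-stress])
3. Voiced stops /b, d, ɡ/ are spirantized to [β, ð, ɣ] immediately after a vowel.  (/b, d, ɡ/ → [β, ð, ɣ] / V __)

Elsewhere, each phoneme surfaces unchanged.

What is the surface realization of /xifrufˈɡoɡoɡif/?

/x/ (word-initial): no rule targets it → [x].
/i/ meets the environment for rule 2 (in an unstressed syllable) → [ə].
/f/ stays [f].
/r/ — not in any rule's target class → [r].
/u/ — between /r/ and /f/, in an unstressed syllable — surfaces as [ə] (rule 2).
/f/ stays [f].
/ɡ/ — between /f/ and /o/; rule 3 does not apply here → [ɡ].
/o/ (between /ɡ/ and /ɡ/) fails the environment for rule 2, so it stays [o].
/ɡ/ (between /o/ and /o/) occurs immediately after a vowel → [ɣ] by rule 3.
/o/ (between /ɡ/ and /ɡ/): in an unstressed syllable, so rule 2 applies → [ə].
/ɡ/ (between /o/ and /i/) occurs immediately after a vowel → [ɣ] by rule 3.
/i/ (between /ɡ/ and /f/) occurs in an unstressed syllable → [ə] by rule 2.
/f/ — not in any rule's target class → [f].

[xəfrəfˈɡoɣəɣəf]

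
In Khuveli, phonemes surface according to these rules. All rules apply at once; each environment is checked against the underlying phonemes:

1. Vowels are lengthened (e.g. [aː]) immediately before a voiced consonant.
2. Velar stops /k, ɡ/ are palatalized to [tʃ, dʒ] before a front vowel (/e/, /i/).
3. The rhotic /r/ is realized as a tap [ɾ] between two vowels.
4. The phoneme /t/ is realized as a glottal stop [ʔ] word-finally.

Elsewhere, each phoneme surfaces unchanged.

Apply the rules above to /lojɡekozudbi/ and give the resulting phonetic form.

[loːjdʒekoːzuːdbi]

/l/ (word-initial): no rule targets it → [l].
/o/ (between /l/ and /j/) occurs before a voiced consonant → [oː] by rule 1.
/j/ (between /o/ and /ɡ/): no rule targets it → [j].
/ɡ/ (between /j/ and /e/): before a front vowel, so rule 2 applies → [dʒ].
/e/ (between /ɡ/ and /k/): rule 1 targets it, but not before a voiced consonant → unchanged [e].
/k/ (between /e/ and /o/) is in the target of rule 2 but the environment (before a front vowel) is not met → [k].
/o/ (between /k/ and /z/): before a voiced consonant, so rule 1 applies → [oː].
/z/ — not in any rule's target class → [z].
Rule 1 applies to /u/ (between /z/ and /d/: before a voiced consonant) → [uː].
/d/ — not in any rule's target class → [d].
/b/ (between /d/ and /i/) is unaffected → [b].
/i/ (word-final) fails the environment for rule 1, so it stays [i].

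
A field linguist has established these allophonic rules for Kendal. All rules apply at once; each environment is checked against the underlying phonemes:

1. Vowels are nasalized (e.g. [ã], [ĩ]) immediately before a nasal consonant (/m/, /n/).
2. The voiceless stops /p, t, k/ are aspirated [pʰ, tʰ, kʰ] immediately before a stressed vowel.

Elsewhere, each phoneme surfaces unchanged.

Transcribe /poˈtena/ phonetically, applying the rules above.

/p/ (word-initial) is in the target of rule 2 but the environment (immediately before a stressed vowel) is not met → [p].
/o/ (between /p/ and /t/) fails the environment for rule 1, so it stays [o].
/t/ — between /o/ and /e/, immediately before a stressed vowel — surfaces as [tʰ] (rule 2).
/e/ (between /t/ and /n/) occurs before a nasal consonant → [ẽ] by rule 1.
/n/ stays [n].
/a/ (word-final) fails the environment for rule 1, so it stays [a].

[poˈtʰẽna]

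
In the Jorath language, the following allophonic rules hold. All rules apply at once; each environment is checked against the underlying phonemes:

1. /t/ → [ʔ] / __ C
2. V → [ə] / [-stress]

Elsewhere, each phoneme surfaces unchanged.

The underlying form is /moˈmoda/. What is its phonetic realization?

[məˈmodə]

/m/ — not in any rule's target class → [m].
/o/ (between /m/ and /m/) occurs in an unstressed syllable → [ə] by rule 2.
/m/ (between /o/ and /o/): no rule targets it → [m].
/o/ (between /m/ and /d/) fails the environment for rule 2, so it stays [o].
/d/ stays [d].
/a/ (word-final) occurs in an unstressed syllable → [ə] by rule 2.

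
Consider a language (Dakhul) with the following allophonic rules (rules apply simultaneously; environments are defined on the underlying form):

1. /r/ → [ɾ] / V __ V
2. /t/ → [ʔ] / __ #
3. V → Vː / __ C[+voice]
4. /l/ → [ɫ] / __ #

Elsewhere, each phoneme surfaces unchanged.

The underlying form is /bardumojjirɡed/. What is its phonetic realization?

/a/ (between /b/ and /r/): before a voiced consonant, so rule 3 applies → [aː].
/r/ (between /a/ and /d/): rule 1 targets it, but not between two vowels → unchanged [r].
Rule 3 applies to /u/ (between /d/ and /m/: before a voiced consonant) → [uː].
/o/ — between /m/ and /j/, before a voiced consonant — surfaces as [oː] (rule 3).
/i/ — between /j/ and /r/, before a voiced consonant — surfaces as [iː] (rule 3).
/r/ (between /i/ and /ɡ/): rule 1 targets it, but not between two vowels → unchanged [r].
/e/ (between /ɡ/ and /d/): before a voiced consonant, so rule 3 applies → [eː].

[baːrduːmoːjjiːrɡeːd]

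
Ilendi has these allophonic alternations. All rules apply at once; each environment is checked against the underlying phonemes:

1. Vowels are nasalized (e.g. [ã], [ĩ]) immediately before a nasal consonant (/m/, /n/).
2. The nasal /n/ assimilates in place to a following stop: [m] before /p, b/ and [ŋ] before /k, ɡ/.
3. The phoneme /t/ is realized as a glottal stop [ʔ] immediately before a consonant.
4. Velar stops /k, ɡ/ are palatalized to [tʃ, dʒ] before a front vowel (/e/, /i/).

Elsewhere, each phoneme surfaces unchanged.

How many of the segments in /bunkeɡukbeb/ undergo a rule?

Segments that undergo a rule: /u/ → [ũ] (rule 1); /n/ → [ŋ] (rule 2); /k/ → [tʃ] (rule 4).
All other segments surface unchanged.

3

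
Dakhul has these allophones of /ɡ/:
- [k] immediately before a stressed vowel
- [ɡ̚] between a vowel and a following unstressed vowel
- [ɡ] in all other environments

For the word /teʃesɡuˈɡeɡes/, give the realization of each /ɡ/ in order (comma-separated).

[ɡ], [k], [ɡ̚]

Occurrence 1 (position 6): no conditioning environment matches → elsewhere allophone [ɡ].
Occurrence 2 (position 8): immediately before a stressed vowel → [k].
Occurrence 3 (position 10): between a vowel and a following unstressed vowel → [ɡ̚].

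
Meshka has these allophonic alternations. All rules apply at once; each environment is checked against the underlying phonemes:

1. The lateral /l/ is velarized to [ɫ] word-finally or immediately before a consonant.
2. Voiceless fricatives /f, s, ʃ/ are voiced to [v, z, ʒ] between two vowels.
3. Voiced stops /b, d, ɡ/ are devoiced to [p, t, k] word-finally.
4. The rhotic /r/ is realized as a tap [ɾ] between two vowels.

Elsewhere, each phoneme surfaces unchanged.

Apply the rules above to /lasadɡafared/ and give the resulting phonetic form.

[lazadɡavaɾet]

/l/ (word-initial) is in the target of rule 1 but the environment (word-finally or immediately before a consonant) is not met → [l].
/a/ stays [a].
/s/ (between /a/ and /a/) occurs between two vowels → [z] by rule 2.
/a/ (between /s/ and /d/) is unaffected → [a].
/d/ (between /a/ and /ɡ/) fails the environment for rule 3, so it stays [d].
/ɡ/ (between /d/ and /a/) fails the environment for rule 3, so it stays [ɡ].
/a/ (between /ɡ/ and /f/) is unaffected → [a].
/f/ — between /a/ and /a/, between two vowels — surfaces as [v] (rule 2).
/a/ — not in any rule's target class → [a].
/r/ (between /a/ and /e/) occurs between two vowels → [ɾ] by rule 4.
/e/ — not in any rule's target class → [e].
/d/ — word-final, word-finally — surfaces as [t] (rule 3).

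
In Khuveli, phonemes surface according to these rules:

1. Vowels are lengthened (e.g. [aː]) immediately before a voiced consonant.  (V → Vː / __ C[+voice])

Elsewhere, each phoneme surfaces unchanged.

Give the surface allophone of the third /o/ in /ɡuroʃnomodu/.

[oː]

/o/ — between /m/ and /d/, before a voiced consonant — surfaces as [oː] (rule 1).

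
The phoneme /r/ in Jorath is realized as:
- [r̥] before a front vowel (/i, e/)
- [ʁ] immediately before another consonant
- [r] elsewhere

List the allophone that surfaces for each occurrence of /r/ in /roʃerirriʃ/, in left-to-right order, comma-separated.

Occurrence 1 (position 1): no conditioning environment matches → elsewhere allophone [r].
Occurrence 2 (position 5): before a front vowel (/i, e/) → [r̥].
Occurrence 3 (position 7): immediately before another consonant → [ʁ].
Occurrence 4 (position 8): before a front vowel (/i, e/) → [r̥].

[r], [r̥], [ʁ], [r̥]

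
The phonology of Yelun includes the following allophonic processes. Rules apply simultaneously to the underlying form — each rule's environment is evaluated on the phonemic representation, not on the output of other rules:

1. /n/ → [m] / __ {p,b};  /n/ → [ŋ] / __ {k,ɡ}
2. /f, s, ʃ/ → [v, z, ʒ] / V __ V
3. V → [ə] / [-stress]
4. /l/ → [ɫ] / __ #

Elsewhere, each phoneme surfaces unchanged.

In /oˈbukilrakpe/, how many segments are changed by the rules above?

Segments that undergo a rule: /o/ → [ə] (rule 3); /i/ → [ə] (rule 3); /a/ → [ə] (rule 3); /e/ → [ə] (rule 3).
All other segments surface unchanged.

4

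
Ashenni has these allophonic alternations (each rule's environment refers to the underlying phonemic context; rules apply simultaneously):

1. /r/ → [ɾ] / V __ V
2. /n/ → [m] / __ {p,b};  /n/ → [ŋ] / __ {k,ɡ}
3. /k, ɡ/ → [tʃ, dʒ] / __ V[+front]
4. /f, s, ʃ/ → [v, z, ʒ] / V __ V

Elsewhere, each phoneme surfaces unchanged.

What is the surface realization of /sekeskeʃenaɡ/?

[setʃestʃeʒenaɡ]

/s/ (word-initial) fails the environment for rule 4, so it stays [s].
/e/ — not in any rule's target class → [e].
/k/ — between /e/ and /e/, before a front vowel — surfaces as [tʃ] (rule 3).
/e/ — not in any rule's target class → [e].
/s/ (between /e/ and /k/) is in the target of rule 4 but the environment (between two vowels) is not met → [s].
/k/ — between /s/ and /e/, before a front vowel — surfaces as [tʃ] (rule 3).
/e/ (between /k/ and /ʃ/): no rule targets it → [e].
/ʃ/ (between /e/ and /e/) occurs between two vowels → [ʒ] by rule 4.
/e/ stays [e].
/n/ (between /e/ and /a/) is in the target of rule 2 but the environment (before a labial or velar stop) is not met → [n].
/a/ (between /n/ and /ɡ/): no rule targets it → [a].
/ɡ/ (word-final) is in the target of rule 3 but the environment (before a front vowel) is not met → [ɡ].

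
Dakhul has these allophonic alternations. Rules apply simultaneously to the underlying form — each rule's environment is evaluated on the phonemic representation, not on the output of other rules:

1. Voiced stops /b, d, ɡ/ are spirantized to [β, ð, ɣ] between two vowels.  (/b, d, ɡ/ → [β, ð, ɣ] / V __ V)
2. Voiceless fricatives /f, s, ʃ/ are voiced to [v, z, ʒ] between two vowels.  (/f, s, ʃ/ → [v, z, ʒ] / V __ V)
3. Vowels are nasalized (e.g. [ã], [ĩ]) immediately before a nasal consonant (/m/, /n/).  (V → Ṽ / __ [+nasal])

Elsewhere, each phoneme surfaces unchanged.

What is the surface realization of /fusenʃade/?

/f/ (word-initial) fails the environment for rule 2, so it stays [f].
/u/ (between /f/ and /s/) fails the environment for rule 3, so it stays [u].
Rule 2 applies to /s/ (between /u/ and /e/: between two vowels) → [z].
Rule 3 applies to /e/ (between /s/ and /n/: before a nasal consonant) → [ẽ].
/n/ (between /e/ and /ʃ/): no rule targets it → [n].
/ʃ/ (between /n/ and /a/): rule 2 targets it, but not between two vowels → unchanged [ʃ].
/a/ — between /ʃ/ and /d/; rule 3 does not apply here → [a].
/d/ — between /a/ and /e/, between two vowels — surfaces as [ð] (rule 1).
/e/ (word-final): rule 3 targets it, but not before a nasal consonant → unchanged [e].

[fuzẽnʃaðe]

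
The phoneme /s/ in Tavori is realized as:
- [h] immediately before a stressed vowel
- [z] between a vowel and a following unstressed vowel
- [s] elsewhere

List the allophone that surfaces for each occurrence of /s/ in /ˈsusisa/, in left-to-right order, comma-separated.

Occurrence 1 (position 1): immediately before a stressed vowel → [h].
Occurrence 2 (position 3): between a vowel and a following unstressed vowel → [z].
Occurrence 3 (position 5): between a vowel and a following unstressed vowel → [z].

[h], [z], [z]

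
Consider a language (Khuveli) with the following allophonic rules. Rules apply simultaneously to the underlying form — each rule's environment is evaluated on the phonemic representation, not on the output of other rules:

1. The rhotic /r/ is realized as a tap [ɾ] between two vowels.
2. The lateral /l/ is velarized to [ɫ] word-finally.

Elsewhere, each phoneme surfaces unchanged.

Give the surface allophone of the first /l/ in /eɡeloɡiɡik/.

/l/ (between /e/ and /o/) is in the target of rule 2 but the environment (word-finally) is not met → [l].

[l]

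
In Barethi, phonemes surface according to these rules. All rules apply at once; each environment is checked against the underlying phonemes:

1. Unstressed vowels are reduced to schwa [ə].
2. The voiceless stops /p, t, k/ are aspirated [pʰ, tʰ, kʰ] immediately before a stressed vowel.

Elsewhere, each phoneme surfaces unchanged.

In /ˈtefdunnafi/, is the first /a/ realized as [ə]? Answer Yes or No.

Yes

/a/ meets the environment for rule 1 (in an unstressed syllable) → [ə].
The actual realization is [ə], which matches [ə].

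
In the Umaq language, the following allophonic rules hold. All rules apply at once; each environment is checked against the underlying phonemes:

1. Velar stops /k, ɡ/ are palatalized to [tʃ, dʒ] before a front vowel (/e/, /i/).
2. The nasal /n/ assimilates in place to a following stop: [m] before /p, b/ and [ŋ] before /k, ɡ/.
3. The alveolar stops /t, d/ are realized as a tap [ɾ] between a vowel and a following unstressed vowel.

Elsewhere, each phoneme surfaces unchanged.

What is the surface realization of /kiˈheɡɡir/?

/k/ (word-initial) occurs before a front vowel → [tʃ] by rule 1.
/i/ (between /k/ and /h/): no rule targets it → [i].
/h/ stays [h].
/e/ (between /h/ and /ɡ/) is unaffected → [e].
/ɡ/ (between /e/ and /ɡ/) fails the environment for rule 1, so it stays [ɡ].
/ɡ/ meets the environment for rule 1 (before a front vowel) → [dʒ].
/i/ (between /ɡ/ and /r/): no rule targets it → [i].
/r/ (word-final) is unaffected → [r].

[tʃiˈheɡdʒir]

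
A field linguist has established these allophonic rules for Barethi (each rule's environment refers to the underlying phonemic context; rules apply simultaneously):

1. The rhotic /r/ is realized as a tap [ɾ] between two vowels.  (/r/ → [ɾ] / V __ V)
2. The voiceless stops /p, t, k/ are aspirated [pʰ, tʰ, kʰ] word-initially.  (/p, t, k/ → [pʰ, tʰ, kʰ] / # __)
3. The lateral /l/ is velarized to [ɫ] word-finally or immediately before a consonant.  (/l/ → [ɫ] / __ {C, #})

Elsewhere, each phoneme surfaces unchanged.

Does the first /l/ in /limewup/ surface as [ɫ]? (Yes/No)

/l/ — word-initial; rule 3 does not apply here → [l].
The actual realization is [l], not [ɫ].

No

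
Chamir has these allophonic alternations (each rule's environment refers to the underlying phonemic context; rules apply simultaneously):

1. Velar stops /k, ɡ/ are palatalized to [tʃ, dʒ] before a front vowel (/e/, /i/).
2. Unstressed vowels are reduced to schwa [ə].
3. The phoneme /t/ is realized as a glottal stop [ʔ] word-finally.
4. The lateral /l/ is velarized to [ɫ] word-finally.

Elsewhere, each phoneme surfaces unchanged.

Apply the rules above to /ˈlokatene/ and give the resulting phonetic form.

[ˈlokətənə]

/l/ (word-initial) fails the environment for rule 4, so it stays [l].
/o/ (between /l/ and /k/) is in the target of rule 2 but the environment (in an unstressed syllable) is not met → [o].
/k/ — between /o/ and /a/; rule 1 does not apply here → [k].
/a/ — between /k/ and /t/, in an unstressed syllable — surfaces as [ə] (rule 2).
/t/ (between /a/ and /e/) is in the target of rule 3 but the environment (word-finally) is not met → [t].
/e/ — between /t/ and /n/, in an unstressed syllable — surfaces as [ə] (rule 2).
/e/ (word-final): in an unstressed syllable, so rule 2 applies → [ə].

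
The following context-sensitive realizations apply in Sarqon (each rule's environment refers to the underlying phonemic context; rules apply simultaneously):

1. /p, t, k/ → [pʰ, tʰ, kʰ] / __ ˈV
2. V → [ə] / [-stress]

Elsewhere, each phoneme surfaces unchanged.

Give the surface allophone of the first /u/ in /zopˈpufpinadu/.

[u]

/u/ — between /p/ and /f/; rule 2 does not apply here → [u].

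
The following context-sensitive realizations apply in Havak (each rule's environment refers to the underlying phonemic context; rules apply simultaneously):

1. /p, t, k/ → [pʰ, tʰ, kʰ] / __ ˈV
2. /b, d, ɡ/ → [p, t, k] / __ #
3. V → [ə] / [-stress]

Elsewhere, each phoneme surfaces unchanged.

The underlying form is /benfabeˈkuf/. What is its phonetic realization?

[bənfəbəˈkʰuf]

/b/ (word-initial): rule 2 targets it, but not word-finally → unchanged [b].
/e/ meets the environment for rule 3 (in an unstressed syllable) → [ə].
/n/ (between /e/ and /f/) is unaffected → [n].
/f/ stays [f].
Rule 3 applies to /a/ (between /f/ and /b/: in an unstressed syllable) → [ə].
/b/ — between /a/ and /e/; rule 2 does not apply here → [b].
/e/ (between /b/ and /k/): in an unstressed syllable, so rule 3 applies → [ə].
/k/ (between /e/ and /u/) occurs immediately before a stressed vowel → [kʰ] by rule 1.
/u/ (between /k/ and /f/) is in the target of rule 3 but the environment (in an unstressed syllable) is not met → [u].
/f/ (word-final): no rule targets it → [f].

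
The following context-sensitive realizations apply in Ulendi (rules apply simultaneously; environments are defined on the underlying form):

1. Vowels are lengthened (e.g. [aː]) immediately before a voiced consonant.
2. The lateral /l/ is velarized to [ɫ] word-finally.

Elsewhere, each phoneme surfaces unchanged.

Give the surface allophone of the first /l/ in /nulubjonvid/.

/l/ (between /u/ and /u/): rule 2 targets it, but not word-finally → unchanged [l].

[l]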